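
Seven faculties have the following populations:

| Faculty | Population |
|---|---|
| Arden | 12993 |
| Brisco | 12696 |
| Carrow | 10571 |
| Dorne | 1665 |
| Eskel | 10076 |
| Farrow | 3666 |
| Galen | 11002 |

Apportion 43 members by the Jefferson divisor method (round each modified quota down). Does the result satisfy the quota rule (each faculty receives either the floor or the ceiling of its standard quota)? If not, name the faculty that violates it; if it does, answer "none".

Standard quotas: Arden 8.915, Brisco 8.711, Carrow 7.253, Dorne 1.142, Eskel 6.914, Farrow 2.515, Galen 7.549.
Jefferson allocation: Arden 9, Brisco 9, Carrow 7, Dorne 1, Eskel 7, Farrow 2, Galen 8.
Every allocation lies between the lower and upper quota.

none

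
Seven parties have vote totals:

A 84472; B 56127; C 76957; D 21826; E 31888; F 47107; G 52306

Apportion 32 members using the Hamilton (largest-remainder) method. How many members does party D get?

The standard divisor is 370683/32 ≈ 11583.844.
Standard quotas: A 7.2922, B 4.8453, C 6.6435, D 1.8842, E 2.7528, F 4.0666, G 4.5154.
Lower quotas: A 7, B 4, C 6, D 1, E 2, F 4, G 4 (sum 28, leaving 4 seats).
Remainders in descending order: D 0.8842, B 0.8453, E 0.7528, C 0.6435, G 0.5154, A 0.2922, F 0.0666.
Largest remainders: D, B, E, C receive the extra seats.
D receives 2.

2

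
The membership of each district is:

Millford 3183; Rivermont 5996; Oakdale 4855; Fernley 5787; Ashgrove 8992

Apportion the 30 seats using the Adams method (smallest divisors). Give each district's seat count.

Standard divisor 28813/30 ≈ 960.433; standard quotas: Millford 3.314, Rivermont 6.243, Oakdale 5.055, Fernley 6.025, Ashgrove 9.362.
Rounding up gives 4, 7, 6, 7, 10 = 34 seats, so the divisor must be adjusted.
With modified divisor 1030: modified quotas Millford 3.090, Rivermont 5.821, Oakdale 4.714, Fernley 5.618, Ashgrove 8.730.
Rounding up: Millford 4, Rivermont 6, Oakdale 5, Fernley 6, Ashgrove 9 (total 30).

Millford=4; Rivermont=6; Oakdale=5; Fernley=6; Ashgrove=9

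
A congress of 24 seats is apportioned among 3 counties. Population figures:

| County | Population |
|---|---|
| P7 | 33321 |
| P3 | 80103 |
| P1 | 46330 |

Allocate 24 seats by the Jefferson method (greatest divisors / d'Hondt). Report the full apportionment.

Standard divisor 159754/24 ≈ 6656.417; standard quotas: P7 5.006, P3 12.034, P1 6.960.
Rounding down gives 5, 12, 6 = 23 seats, so the divisor must be adjusted.
With modified divisor 6400: modified quotas P7 5.206, P3 12.516, P1 7.239.
Rounding down: P7 5, P3 12, P1 7 (total 24).

P7 5, P3 12, P1 7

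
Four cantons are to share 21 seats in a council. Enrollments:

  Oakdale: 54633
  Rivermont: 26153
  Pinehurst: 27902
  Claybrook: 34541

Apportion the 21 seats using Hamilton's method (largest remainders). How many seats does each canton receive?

Oakdale 8; Rivermont 4; Pinehurst 4; Claybrook 5

The standard divisor is 143229/21 ≈ 6820.429.
Standard quotas: Oakdale 8.0102, Rivermont 3.8345, Pinehurst 4.0909, Claybrook 5.0643.
Lower quotas: Oakdale 8, Rivermont 3, Pinehurst 4, Claybrook 5 (sum 20, leaving 1 seat).
Remainders in descending order: Rivermont 0.8345, Pinehurst 0.0909, Claybrook 0.0643, Oakdale 0.0102.
The surplus seat goes to Rivermont.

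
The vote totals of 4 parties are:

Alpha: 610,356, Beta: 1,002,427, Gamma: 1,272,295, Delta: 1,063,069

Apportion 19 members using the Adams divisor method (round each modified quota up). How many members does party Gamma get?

Standard divisor 3948147/19 ≈ 207797.211; standard quotas: Alpha 2.937, Beta 4.824, Gamma 6.123, Delta 5.116.
Rounding up gives 3, 5, 7, 6 = 21 seats, so the divisor must be adjusted.
With modified divisor 231600: modified quotas Alpha 2.635, Beta 4.328, Gamma 5.494, Delta 4.590.
Rounding up: Alpha 3, Beta 5, Gamma 6, Delta 5 (total 19).
Gamma receives 6.

6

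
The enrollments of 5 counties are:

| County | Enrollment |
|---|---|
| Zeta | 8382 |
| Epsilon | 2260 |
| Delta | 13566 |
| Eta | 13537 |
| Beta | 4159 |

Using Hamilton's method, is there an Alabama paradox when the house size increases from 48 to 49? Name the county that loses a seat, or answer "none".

At 48 seats: Zeta 10, Epsilon 3, Delta 15, Eta 15, Beta 5.
At 49 seats: Zeta 10, Epsilon 2, Delta 16, Eta 16, Beta 5.
Epsilon drops from 3 to 2.

Epsilon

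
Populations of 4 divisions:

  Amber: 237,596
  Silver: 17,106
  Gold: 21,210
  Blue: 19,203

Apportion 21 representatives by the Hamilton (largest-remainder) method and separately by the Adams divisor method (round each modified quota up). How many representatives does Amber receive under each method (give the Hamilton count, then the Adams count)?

Hamilton: Amber 17, Silver 1, Gold 2, Blue 1.
Adams: Amber 15, Silver 2, Gold 2, Blue 2.
Amber gets 17 under Hamilton and 15 under Adams.

17 and 15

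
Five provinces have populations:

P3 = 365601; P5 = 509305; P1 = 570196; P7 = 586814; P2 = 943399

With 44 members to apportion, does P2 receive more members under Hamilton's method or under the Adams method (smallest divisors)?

Hamilton

Hamilton: P3 5, P5 8, P1 8, P7 9, P2 14.
Adams: P3 6, P5 8, P1 8, P7 9, P2 13.
P2 gets 14 under Hamilton and 13 under Adams.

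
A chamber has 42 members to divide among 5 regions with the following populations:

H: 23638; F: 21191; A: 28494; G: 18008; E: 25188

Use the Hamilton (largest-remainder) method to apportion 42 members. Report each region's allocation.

Total 116519; standard divisor 116519/42 ≈ 2774.262.
Standard quotas: H 8.5205, F 7.6384, A 10.2708, G 6.4911, E 9.0792.
Lower quotas: H 8, F 7, A 10, G 6, E 9 (sum 40, leaving 2 seats).
Remainders in descending order: F 0.6384, H 0.5205, G 0.4911, A 0.2708, E 0.0792.
The surplus seats go to F, H.

H: 9, F: 8, A: 10, G: 6, E: 9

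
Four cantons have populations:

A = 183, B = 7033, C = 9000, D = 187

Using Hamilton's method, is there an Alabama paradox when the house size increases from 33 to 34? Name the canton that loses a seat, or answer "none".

At 33 seats: A 0, B 14, C 18, D 1.
At 34 seats: A 0, B 15, C 19, D 0.
D drops from 1 to 0.

D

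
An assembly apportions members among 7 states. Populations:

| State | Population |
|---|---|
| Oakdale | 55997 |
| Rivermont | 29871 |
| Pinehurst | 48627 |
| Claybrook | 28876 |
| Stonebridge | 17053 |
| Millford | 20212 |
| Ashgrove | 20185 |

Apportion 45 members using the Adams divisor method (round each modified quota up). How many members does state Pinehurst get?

10

Standard divisor 220821/45 ≈ 4907.133; standard quotas: Oakdale 11.411, Rivermont 6.087, Pinehurst 9.909, Claybrook 5.884, Stonebridge 3.475, Millford 4.119, Ashgrove 4.113.
Rounding up gives 12, 7, 10, 6, 4, 5, 5 = 49 seats, so the divisor must be adjusted.
With modified divisor 5200: modified quotas Oakdale 10.769, Rivermont 5.744, Pinehurst 9.351, Claybrook 5.553, Stonebridge 3.279, Millford 3.887, Ashgrove 3.882.
Rounding up: Oakdale 11, Rivermont 6, Pinehurst 10, Claybrook 6, Stonebridge 4, Millford 4, Ashgrove 4 (total 45).
Pinehurst receives 10.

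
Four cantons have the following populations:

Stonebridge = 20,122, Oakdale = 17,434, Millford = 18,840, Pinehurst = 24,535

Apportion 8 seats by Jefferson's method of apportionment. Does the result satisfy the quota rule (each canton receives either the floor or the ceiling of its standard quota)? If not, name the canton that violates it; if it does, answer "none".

Standard quotas: Stonebridge 1.989, Oakdale 1.723, Millford 1.862, Pinehurst 2.425.
Jefferson allocation: Stonebridge 2, Oakdale 2, Millford 2, Pinehurst 2.
Every allocation lies between the lower and upper quota.

none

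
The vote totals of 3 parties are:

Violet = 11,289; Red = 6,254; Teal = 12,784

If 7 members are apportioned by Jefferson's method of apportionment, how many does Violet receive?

Standard divisor 30327/7 ≈ 4332.429; standard quotas: Violet 2.606, Red 1.444, Teal 2.951.
Rounding down gives 2, 1, 2 = 5 seats, so the divisor must be adjusted.
With modified divisor 3500: modified quotas Violet 3.225, Red 1.787, Teal 3.653.
Rounding down: Violet 3, Red 1, Teal 3 (total 7).
Violet receives 3.

3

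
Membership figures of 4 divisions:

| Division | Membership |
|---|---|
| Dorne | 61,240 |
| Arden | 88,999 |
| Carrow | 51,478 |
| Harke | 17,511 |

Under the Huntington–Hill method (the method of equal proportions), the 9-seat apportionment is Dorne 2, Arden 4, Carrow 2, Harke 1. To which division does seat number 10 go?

Priority for the next seat is population ÷ (√(s·(s+1))).
Priorities: Dorne 25001.125, Arden 19900.781, Carrow 21015.805, Harke 12382.147.
Highest priority: Dorne.

Dorne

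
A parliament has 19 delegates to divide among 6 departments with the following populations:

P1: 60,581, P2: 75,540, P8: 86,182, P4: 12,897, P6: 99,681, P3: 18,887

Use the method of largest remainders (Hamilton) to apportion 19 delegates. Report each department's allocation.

Total 353768; standard divisor 353768/19 ≈ 18619.368.
Standard quotas: P1 3.2537, P2 4.0571, P8 4.6286, P4 0.6927, P6 5.3536, P3 1.0144.
Lower quotas: P1 3, P2 4, P8 4, P4 0, P6 5, P3 1 (sum 17, leaving 2 seats).
Remainders in descending order: P4 0.6927, P8 0.6286, P6 0.3536, P1 0.2537, P2 0.0571, P3 0.0144.
The surplus seats go to P4, P8.

P1: 3; P2: 4; P8: 5; P4: 1; P6: 5; P3: 1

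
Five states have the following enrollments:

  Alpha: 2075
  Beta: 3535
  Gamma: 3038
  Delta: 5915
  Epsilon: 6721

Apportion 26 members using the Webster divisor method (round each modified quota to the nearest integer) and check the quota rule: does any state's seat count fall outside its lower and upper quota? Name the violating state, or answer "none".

Standard quotas: Alpha 2.535, Beta 4.318, Gamma 3.711, Delta 7.226, Epsilon 8.210.
Webster allocation: Alpha 3, Beta 4, Gamma 4, Delta 7, Epsilon 8.
Every allocation lies between the lower and upper quota.

none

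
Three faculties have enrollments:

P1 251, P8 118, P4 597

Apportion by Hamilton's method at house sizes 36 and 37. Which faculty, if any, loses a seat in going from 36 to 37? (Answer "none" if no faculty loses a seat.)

At 36 seats: P1 9, P8 5, P4 22.
At 37 seats: P1 10, P8 4, P4 23.
P8 drops from 5 to 4.

P8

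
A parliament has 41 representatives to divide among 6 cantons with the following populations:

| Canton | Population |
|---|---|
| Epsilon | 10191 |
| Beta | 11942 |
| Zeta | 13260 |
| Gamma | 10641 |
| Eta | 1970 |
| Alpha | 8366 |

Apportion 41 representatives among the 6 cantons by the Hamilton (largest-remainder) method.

The standard divisor is 56370/41 ≈ 1374.878.
Standard quotas: Epsilon 7.4123, Beta 8.6859, Zeta 9.6445, Gamma 7.7396, Eta 1.4329, Alpha 6.0849.
Lower quotas: Epsilon 7, Beta 8, Zeta 9, Gamma 7, Eta 1, Alpha 6 (sum 38, leaving 3 seats).
Remainders in descending order: Gamma 0.7396, Beta 0.6859, Zeta 0.6445, Eta 0.4329, Epsilon 0.4123, Alpha 0.0849.
The surplus seats go to Gamma, Beta, Zeta.

Epsilon: 7, Beta: 9, Zeta: 10, Gamma: 8, Eta: 1, Alpha: 6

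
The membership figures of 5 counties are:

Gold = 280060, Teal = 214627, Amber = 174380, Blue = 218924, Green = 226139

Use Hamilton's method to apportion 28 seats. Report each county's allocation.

Gold=7; Teal=5; Amber=4; Blue=6; Green=6

Standard divisor: 1114130 ÷ 28 ≈ 39790.357.
Standard quotas: Gold 7.0384, Teal 5.3939, Amber 4.3825, Blue 5.5019, Green 5.6833.
Lower quotas: Gold 7, Teal 5, Amber 4, Blue 5, Green 5 (sum 26, leaving 2 seats).
Remainders in descending order: Green 0.6833, Blue 0.5019, Teal 0.3939, Amber 0.3825, Gold 0.0384.
Largest remainders: Green, Blue receive the extra seats.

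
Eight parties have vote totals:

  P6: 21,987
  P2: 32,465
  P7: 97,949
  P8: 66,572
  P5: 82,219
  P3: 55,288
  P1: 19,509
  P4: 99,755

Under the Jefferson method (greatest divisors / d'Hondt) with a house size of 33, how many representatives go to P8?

5

Standard divisor 475744/33 ≈ 14416.485; standard quotas: P6 1.525, P2 2.252, P7 6.794, P8 4.618, P5 5.703, P3 3.835, P1 1.353, P4 6.920.
Rounding down gives 1, 2, 6, 4, 5, 3, 1, 6 = 28 seats, so the divisor must be adjusted.
With modified divisor 12900: modified quotas P6 1.704, P2 2.517, P7 7.593, P8 5.161, P5 6.374, P3 4.286, P1 1.512, P4 7.733.
Rounding down: P6 1, P2 2, P7 7, P8 5, P5 6, P3 4, P1 1, P4 7 (total 33).
P8 receives 5.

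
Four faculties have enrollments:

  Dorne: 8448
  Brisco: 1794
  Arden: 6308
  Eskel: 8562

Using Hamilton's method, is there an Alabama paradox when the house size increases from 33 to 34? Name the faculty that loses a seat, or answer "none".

At 33 seats: Dorne 11, Brisco 3, Arden 8, Eskel 11.
At 34 seats: Dorne 11, Brisco 2, Arden 9, Eskel 12.
Brisco drops from 3 to 2.

Brisco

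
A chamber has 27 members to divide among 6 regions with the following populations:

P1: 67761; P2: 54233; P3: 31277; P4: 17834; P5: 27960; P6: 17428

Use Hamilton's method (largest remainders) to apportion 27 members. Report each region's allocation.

P1=8, P2=7, P3=4, P4=2, P5=4, P6=2

The standard divisor is 216493/27 ≈ 8018.259.
Standard quotas: P1 8.4508, P2 6.7637, P3 3.9007, P4 2.2242, P5 3.4870, P6 2.1735.
Lower quotas: P1 8, P2 6, P3 3, P4 2, P5 3, P6 2 (sum 24, leaving 3 seats).
Remainders in descending order: P3 0.9007, P2 0.7637, P5 0.4870, P1 0.4508, P4 0.2242, P6 0.1735.
Largest remainders: P3, P2, P5 receive the extra seats.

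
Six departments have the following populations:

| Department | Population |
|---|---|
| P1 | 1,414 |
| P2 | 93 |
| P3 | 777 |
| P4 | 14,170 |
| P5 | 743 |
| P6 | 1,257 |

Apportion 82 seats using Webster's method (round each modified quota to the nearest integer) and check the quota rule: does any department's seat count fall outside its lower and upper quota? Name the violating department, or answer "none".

Standard quotas: P1 6.283, P2 0.413, P3 3.453, P4 62.964, P5 3.302, P6 5.585.
Webster allocation: P1 6, P2 0, P3 3, P4 64, P5 3, P6 6.
P4 has quota 62.964 (lower 62, upper 63) but receives 64 — outside the quota interval.

P4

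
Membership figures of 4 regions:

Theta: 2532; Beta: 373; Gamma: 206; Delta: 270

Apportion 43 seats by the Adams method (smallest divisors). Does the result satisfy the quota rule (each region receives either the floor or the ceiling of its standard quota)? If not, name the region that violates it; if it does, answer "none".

Standard quotas: Theta 32.202, Beta 4.744, Gamma 2.620, Delta 3.434.
Adams allocation: Theta 31, Beta 5, Gamma 3, Delta 4.
Theta has quota 32.202 (lower 32, upper 33) but receives 31 — outside the quota interval.

Theta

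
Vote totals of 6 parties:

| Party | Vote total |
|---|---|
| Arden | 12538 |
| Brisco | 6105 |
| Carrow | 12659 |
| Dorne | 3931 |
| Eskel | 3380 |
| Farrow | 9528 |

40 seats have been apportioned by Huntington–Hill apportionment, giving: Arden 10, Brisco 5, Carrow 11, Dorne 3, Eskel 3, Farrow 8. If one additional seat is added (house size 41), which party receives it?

Arden

Priority for the next seat is population ÷ (√(s·(s+1))).
Priorities: Arden 1195.451, Brisco 1114.615, Carrow 1101.825, Dorne 1134.782, Eskel 975.722, Farrow 1122.886.
Highest priority: Arden.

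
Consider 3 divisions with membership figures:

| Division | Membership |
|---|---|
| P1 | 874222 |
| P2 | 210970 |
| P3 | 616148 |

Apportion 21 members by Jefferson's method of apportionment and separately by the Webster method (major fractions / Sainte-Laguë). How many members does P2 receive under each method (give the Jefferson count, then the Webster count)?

2 and 3

Jefferson: P1 11, P2 2, P3 8.
Webster: P1 11, P2 3, P3 7.
P2 gets 2 under Jefferson and 3 under Webster.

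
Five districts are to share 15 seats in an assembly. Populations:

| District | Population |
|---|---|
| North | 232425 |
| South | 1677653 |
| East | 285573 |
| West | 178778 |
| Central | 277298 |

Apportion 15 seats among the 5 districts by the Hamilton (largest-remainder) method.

North 1, South 9, East 2, West 1, Central 2

Total 2651727; standard divisor 2651727/15 ≈ 176781.8.
Standard quotas: North 1.3148, South 9.4900, East 1.6154, West 1.0113, Central 1.5686.
Lower quotas: North 1, South 9, East 1, West 1, Central 1 (sum 13, leaving 2 seats).
Remainders in descending order: East 0.6154, Central 0.5686, South 0.4900, North 0.3148, West 0.0113.
The surplus seats go to East, Central.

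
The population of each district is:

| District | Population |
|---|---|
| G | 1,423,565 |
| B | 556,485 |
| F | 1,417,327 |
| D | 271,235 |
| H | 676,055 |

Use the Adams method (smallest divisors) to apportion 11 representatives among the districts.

Standard divisor 4344667/11 ≈ 394969.727; standard quotas: G 3.604, B 1.409, F 3.588, D 0.687, H 1.712.
Rounding up gives 4, 2, 4, 1, 2 = 13 seats, so the divisor must be adjusted.
With modified divisor 515500: modified quotas G 2.762, B 1.080, F 2.749, D 0.526, H 1.311.
Rounding up: G 3, B 2, F 3, D 1, H 2 (total 11).

G=3; B=2; F=3; D=1; H=2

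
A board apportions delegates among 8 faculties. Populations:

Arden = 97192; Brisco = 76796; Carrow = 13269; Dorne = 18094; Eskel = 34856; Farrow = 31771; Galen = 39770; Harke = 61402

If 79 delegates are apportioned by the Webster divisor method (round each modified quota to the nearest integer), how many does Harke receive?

13

Standard divisor 373150/79 ≈ 4723.418; standard quotas: Arden 20.577, Brisco 16.259, Carrow 2.809, Dorne 3.831, Eskel 7.379, Farrow 6.726, Galen 8.420, Harke 12.999.
Rounding to the nearest integer gives Arden 21, Brisco 16, Carrow 3, Dorne 4, Eskel 7, Farrow 7, Galen 8, Harke 13 — total 79, matching the house size, so no adjustment is needed.
Harke receives 13.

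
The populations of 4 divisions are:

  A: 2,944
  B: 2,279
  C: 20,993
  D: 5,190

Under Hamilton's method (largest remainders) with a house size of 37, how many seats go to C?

Standard divisor: 31406 ÷ 37 ≈ 848.811.
Standard quotas: A 3.4684, B 2.6849, C 24.7322, D 6.1144.
Lower quotas: A 3, B 2, C 24, D 6 (sum 35, leaving 2 seats).
Remainders in descending order: C 0.7322, B 0.6849, A 0.4684, D 0.1144.
The surplus seats go to C, B.
C receives 25.

25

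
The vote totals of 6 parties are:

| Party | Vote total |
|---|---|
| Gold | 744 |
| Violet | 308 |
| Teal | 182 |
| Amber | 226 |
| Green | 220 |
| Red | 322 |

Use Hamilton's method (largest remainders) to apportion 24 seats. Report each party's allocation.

Gold 9, Violet 4, Teal 2, Amber 3, Green 2, Red 4

Total 2002; standard divisor 2002/24 ≈ 83.417.
Standard quotas: Gold 8.919, Violet 3.692, Teal 2.182, Amber 2.709, Green 2.637, Red 3.860.
Lower quotas: Gold 8, Violet 3, Teal 2, Amber 2, Green 2, Red 3 (sum 20, leaving 4 seats).
Remainders in descending order: Gold 0.919, Red 0.860, Amber 0.709, Violet 0.692, Green 0.637, Teal 0.182.
The surplus seats go to Gold, Red, Amber, Violet.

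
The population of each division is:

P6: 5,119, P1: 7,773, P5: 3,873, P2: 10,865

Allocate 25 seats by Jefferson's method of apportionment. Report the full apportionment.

Standard divisor 27630/25 ≈ 1105.2; standard quotas: P6 4.632, P1 7.033, P5 3.504, P2 9.831.
Rounding down gives 4, 7, 3, 9 = 23 seats, so the divisor must be adjusted.
With modified divisor 1000: modified quotas P6 5.119, P1 7.773, P5 3.873, P2 10.865.
Rounding down: P6 5, P1 7, P5 3, P2 10 (total 25).

P6=5, P1=7, P5=3, P2=10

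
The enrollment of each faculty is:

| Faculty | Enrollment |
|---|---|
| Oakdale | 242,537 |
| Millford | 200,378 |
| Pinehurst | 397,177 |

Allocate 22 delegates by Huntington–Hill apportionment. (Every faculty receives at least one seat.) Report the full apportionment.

Oakdale 6, Millford 5, Pinehurst 11

With divisor 37647: modified quotas Oakdale 6.442, Millford 5.323, Pinehurst 10.550.
Geometric-mean thresholds: Oakdale √(6·7)=6.481, Millford √(5·6)=5.477, Pinehurst √(10·11)=10.488.
Each quota rounded against its threshold gives Oakdale 6, Millford 5, Pinehurst 11 (total 22).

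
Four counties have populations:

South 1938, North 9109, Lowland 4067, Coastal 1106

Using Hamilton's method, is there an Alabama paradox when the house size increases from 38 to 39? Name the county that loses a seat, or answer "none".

Coastal

At 38 seats: South 5, North 21, Lowland 9, Coastal 3.
At 39 seats: South 5, North 22, Lowland 10, Coastal 2.
Coastal drops from 3 to 2.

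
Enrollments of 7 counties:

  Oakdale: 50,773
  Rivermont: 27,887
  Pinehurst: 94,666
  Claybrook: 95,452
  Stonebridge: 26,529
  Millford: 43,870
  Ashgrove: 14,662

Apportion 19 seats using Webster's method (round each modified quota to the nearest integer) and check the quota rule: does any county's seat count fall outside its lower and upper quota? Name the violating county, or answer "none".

Standard quotas: Oakdale 2.726, Rivermont 1.497, Pinehurst 5.083, Claybrook 5.125, Stonebridge 1.425, Millford 2.356, Ashgrove 0.787.
Webster allocation: Oakdale 3, Rivermont 2, Pinehurst 5, Claybrook 5, Stonebridge 1, Millford 2, Ashgrove 1.
Every allocation lies between the lower and upper quota.

none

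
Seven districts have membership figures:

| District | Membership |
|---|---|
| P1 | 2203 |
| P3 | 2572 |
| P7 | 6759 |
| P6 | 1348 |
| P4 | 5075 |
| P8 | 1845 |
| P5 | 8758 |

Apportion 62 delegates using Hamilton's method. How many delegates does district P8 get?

Total 28560; standard divisor 28560/62 ≈ 460.645.
Standard quotas: P1 4.7824, P3 5.5835, P7 14.6729, P6 2.9263, P4 11.0172, P8 4.0053, P5 19.0125.
Lower quotas: P1 4, P3 5, P7 14, P6 2, P4 11, P8 4, P5 19 (sum 59, leaving 3 seats).
Remainders in descending order: P6 0.9263, P1 0.7824, P7 0.6729, P3 0.5835, P4 0.0172, P5 0.0125, P8 0.0053.
The surplus seats go to P6, P1, P7.
P8 receives 4.

4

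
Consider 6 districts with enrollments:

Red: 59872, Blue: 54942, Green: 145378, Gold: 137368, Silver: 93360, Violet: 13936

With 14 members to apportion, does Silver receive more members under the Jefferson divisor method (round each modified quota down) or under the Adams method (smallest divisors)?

Jefferson

Jefferson: Red 2, Blue 1, Green 4, Gold 4, Silver 3, Violet 0.
Adams: Red 2, Blue 2, Green 4, Gold 3, Silver 2, Violet 1.
Silver gets 3 under Jefferson and 2 under Adams.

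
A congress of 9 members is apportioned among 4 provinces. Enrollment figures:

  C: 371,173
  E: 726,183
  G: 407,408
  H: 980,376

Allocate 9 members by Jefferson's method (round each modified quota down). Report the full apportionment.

Standard divisor 2485140/9 ≈ 276126.667; standard quotas: C 1.344, E 2.630, G 1.475, H 3.550.
Rounding down gives 1, 2, 1, 3 = 7 seats, so the divisor must be adjusted.
With modified divisor 222900: modified quotas C 1.665, E 3.258, G 1.828, H 4.398.
Rounding down: C 1, E 3, G 1, H 4 (total 9).

C: 1, E: 3, G: 1, H: 4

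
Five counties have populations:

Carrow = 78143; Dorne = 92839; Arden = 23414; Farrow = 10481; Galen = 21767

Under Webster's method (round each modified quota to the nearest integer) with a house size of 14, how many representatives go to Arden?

Standard divisor 226644/14 ≈ 16188.857; standard quotas: Carrow 4.827, Dorne 5.735, Arden 1.446, Farrow 0.647, Galen 1.345.
Rounding to the nearest integer gives Carrow 5, Dorne 6, Arden 1, Farrow 1, Galen 1 — total 14, matching the house size, so no adjustment is needed.
Arden receives 1.

1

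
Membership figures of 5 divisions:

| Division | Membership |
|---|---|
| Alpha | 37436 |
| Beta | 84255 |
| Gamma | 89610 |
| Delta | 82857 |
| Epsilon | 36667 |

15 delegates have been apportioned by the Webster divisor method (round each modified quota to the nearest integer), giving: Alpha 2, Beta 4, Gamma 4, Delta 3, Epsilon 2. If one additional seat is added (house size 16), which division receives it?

Priority for the next seat is population ÷ (current seats + 0.5).
Priorities: Alpha 14974.400, Beta 18723.333, Gamma 19913.333, Delta 23673.429, Epsilon 14666.800.
Highest priority: Delta.

Delta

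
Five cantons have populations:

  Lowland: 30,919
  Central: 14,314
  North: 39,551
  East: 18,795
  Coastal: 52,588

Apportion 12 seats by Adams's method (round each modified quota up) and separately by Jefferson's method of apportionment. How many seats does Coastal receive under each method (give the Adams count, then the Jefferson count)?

Adams: Lowland 2, Central 1, North 3, East 2, Coastal 4.
Jefferson: Lowland 2, Central 1, North 3, East 1, Coastal 5.
Coastal gets 4 under Adams and 5 under Jefferson.

4 and 5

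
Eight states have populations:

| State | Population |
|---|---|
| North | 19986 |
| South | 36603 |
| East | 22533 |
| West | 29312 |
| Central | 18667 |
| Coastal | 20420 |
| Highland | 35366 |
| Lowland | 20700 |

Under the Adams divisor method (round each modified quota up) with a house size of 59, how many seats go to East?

Standard divisor 203587/59 ≈ 3450.627; standard quotas: North 5.792, South 10.608, East 6.530, West 8.495, Central 5.410, Coastal 5.918, Highland 10.249, Lowland 5.999.
Rounding up gives 6, 11, 7, 9, 6, 6, 11, 6 = 62 seats, so the divisor must be adjusted.
With modified divisor 3700: modified quotas North 5.402, South 9.893, East 6.090, West 7.922, Central 5.045, Coastal 5.519, Highland 9.558, Lowland 5.595.
Rounding up: North 6, South 10, East 7, West 8, Central 6, Coastal 6, Highland 10, Lowland 6 (total 59).
East receives 7.

7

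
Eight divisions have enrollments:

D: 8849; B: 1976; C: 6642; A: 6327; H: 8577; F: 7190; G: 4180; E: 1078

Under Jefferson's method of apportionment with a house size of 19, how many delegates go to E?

Standard divisor 44819/19 ≈ 2358.895; standard quotas: D 3.751, B 0.838, C 2.816, A 2.682, H 3.636, F 3.048, G 1.772, E 0.457.
Rounding down gives 3, 0, 2, 2, 3, 3, 1, 0 = 14 seats, so the divisor must be adjusted.
With modified divisor 2030: modified quotas D 4.359, B 0.973, C 3.272, A 3.117, H 4.225, F 3.542, G 2.059, E 0.531.
Rounding down: D 4, B 0, C 3, A 3, H 4, F 3, G 2, E 0 (total 19).
E receives 0.

0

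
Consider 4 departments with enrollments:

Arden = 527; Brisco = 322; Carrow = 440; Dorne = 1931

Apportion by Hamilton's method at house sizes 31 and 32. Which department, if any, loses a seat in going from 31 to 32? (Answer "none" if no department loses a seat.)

none

At 31 seats: Arden 5, Brisco 3, Carrow 4, Dorne 19.
At 32 seats: Arden 5, Brisco 3, Carrow 5, Dorne 19.
No department's allocation decreased.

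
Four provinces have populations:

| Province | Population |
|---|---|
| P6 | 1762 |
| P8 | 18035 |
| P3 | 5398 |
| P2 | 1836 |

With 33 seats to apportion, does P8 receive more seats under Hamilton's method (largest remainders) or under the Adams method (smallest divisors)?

Hamilton

Hamilton: P6 2, P8 22, P3 7, P2 2.
Adams: P6 2, P8 21, P3 7, P2 3.
P8 gets 22 under Hamilton and 21 under Adams.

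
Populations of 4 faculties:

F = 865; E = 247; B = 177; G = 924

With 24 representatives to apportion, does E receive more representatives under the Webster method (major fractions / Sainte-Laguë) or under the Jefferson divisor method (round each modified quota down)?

Webster

Webster: F 9, E 3, B 2, G 10.
Jefferson: F 10, E 2, B 2, G 10.
E gets 3 under Webster and 2 under Jefferson.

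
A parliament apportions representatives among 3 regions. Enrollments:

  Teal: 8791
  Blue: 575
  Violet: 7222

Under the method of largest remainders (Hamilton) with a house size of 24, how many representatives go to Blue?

1

Standard divisor: 16588 ÷ 24 ≈ 691.167.
Standard quotas: Teal 12.7191, Blue 0.8319, Violet 10.4490.
Lower quotas: Teal 12, Blue 0, Violet 10 (sum 22, leaving 2 seats).
Remainders in descending order: Blue 0.8319, Teal 0.7191, Violet 0.4490.
The surplus seats go to Blue, Teal.
Blue receives 1.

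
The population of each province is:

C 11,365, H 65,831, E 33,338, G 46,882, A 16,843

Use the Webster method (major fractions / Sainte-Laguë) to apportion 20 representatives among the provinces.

C 1, H 8, E 4, G 5, A 2

Standard divisor 174259/20 ≈ 8712.95; standard quotas: C 1.304, H 7.556, E 3.826, G 5.381, A 1.933.
Rounding to the nearest integer gives C 1, H 8, E 4, G 5, A 2 — total 20, matching the house size, so no adjustment is needed.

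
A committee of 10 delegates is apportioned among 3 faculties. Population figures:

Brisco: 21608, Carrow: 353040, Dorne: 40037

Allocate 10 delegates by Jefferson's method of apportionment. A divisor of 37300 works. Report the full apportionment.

With modified divisor 37300: modified quotas Brisco 0.579, Carrow 9.465, Dorne 1.073.
Rounding down: Brisco 0, Carrow 9, Dorne 1 (total 10).

Brisco: 0, Carrow: 9, Dorne: 1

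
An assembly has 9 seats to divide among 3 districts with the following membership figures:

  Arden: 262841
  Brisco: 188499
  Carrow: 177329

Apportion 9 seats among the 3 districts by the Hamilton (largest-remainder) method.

Total 628669; standard divisor 628669/9 ≈ 69852.111.
Standard quotas: Arden 3.7628, Brisco 2.6985, Carrow 2.5386.
Lower quotas: Arden 3, Brisco 2, Carrow 2 (sum 7, leaving 2 seats).
Remainders in descending order: Arden 0.7628, Brisco 0.6985, Carrow 0.5386.
The surplus seats go to Arden, Brisco.

Arden: 4, Brisco: 3, Carrow: 2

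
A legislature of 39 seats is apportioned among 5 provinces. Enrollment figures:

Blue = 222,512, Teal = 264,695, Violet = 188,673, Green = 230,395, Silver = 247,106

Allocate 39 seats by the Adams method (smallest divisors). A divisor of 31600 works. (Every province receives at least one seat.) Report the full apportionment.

With modified divisor 31600: modified quotas Blue 7.042, Teal 8.376, Violet 5.971, Green 7.291, Silver 7.820.
Rounding up: Blue 8, Teal 9, Violet 6, Green 8, Silver 8 (total 39).

Blue=8, Teal=9, Violet=6, Green=8, Silver=8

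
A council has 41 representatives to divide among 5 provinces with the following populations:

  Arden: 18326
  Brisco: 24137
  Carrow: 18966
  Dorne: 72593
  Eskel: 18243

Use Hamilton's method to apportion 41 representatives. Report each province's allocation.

Standard divisor: 152265 ÷ 41 ≈ 3713.78.
Standard quotas: Arden 4.9346, Brisco 6.4993, Carrow 5.1069, Dorne 19.5469, Eskel 4.9122.
Lower quotas: Arden 4, Brisco 6, Carrow 5, Dorne 19, Eskel 4 (sum 38, leaving 3 seats).
Remainders in descending order: Arden 0.9346, Eskel 0.9122, Dorne 0.5469, Brisco 0.4993, Carrow 0.1069.
Largest remainders: Arden, Eskel, Dorne receive the extra seats.

Arden: 5; Brisco: 6; Carrow: 5; Dorne: 20; Eskel: 5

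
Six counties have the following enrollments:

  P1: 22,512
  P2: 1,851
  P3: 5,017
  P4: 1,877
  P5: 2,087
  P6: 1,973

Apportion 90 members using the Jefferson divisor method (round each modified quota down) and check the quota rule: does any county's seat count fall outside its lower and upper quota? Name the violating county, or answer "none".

P1

Standard quotas: P1 57.368, P2 4.717, P3 12.785, P4 4.783, P5 5.318, P6 5.028.
Jefferson allocation: P1 59, P2 4, P3 13, P4 4, P5 5, P6 5.
P1 has quota 57.368 (lower 57, upper 58) but receives 59 — outside the quota interval.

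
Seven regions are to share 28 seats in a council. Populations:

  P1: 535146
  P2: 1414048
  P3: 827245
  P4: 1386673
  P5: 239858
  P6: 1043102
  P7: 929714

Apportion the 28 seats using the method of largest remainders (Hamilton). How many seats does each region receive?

P1: 2, P2: 6, P3: 4, P4: 6, P5: 1, P6: 5, P7: 4

The standard divisor is 6375786/28 ≈ 227706.643.
Standard quotas: P1 2.3502, P2 6.2100, P3 3.6329, P4 6.0897, P5 1.0534, P6 4.5809, P7 4.0829.
Lower quotas: P1 2, P2 6, P3 3, P4 6, P5 1, P6 4, P7 4 (sum 26, leaving 2 seats).
Remainders in descending order: P3 0.6329, P6 0.5809, P1 0.3502, P2 0.2100, P4 0.0897, P7 0.0829, P5 0.0534.
The surplus seats go to P3, P6.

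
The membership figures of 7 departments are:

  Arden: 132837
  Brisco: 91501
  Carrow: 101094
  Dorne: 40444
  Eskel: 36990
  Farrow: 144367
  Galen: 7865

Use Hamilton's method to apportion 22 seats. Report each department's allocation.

Standard divisor: 555098 ÷ 22 ≈ 25231.727.
Standard quotas: Arden 5.2647, Brisco 3.6264, Carrow 4.0066, Dorne 1.6029, Eskel 1.4660, Farrow 5.7216, Galen 0.3117.
Lower quotas: Arden 5, Brisco 3, Carrow 4, Dorne 1, Eskel 1, Farrow 5, Galen 0 (sum 19, leaving 3 seats).
Remainders in descending order: Farrow 0.7216, Brisco 0.6264, Dorne 0.6029, Eskel 0.4660, Galen 0.3117, Arden 0.2647, Carrow 0.0066.
The surplus seats go to Farrow, Brisco, Dorne.

Arden: 5, Brisco: 4, Carrow: 4, Dorne: 2, Eskel: 1, Farrow: 6, Galen: 0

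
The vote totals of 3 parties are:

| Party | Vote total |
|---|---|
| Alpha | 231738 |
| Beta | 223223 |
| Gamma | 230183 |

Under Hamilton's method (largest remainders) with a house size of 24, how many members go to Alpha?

Total 685144; standard divisor 685144/24 ≈ 28547.667.
Standard quotas: Alpha 8.1176, Beta 7.8193, Gamma 8.0631.
Lower quotas: Alpha 8, Beta 7, Gamma 8 (sum 23, leaving 1 seat).
Remainders in descending order: Beta 0.8193, Alpha 0.1176, Gamma 0.0631.
Largest remainder: Beta receives the extra seat.
Alpha receives 8.

8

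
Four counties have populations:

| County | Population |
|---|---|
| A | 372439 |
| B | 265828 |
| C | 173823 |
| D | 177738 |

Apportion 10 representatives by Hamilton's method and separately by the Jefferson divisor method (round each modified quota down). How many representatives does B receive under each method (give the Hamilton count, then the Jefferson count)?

Hamilton: A 4, B 2, C 2, D 2.
Jefferson: A 4, B 3, C 1, D 2.
B gets 2 under Hamilton and 3 under Jefferson.

2 and 3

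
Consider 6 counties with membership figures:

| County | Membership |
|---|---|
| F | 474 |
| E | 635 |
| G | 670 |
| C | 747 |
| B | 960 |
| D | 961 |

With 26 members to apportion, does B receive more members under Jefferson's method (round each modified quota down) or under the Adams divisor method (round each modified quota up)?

Jefferson: F 2, E 4, G 4, C 4, B 6, D 6.
Adams: F 3, E 4, G 4, C 4, B 5, D 6.
B gets 6 under Jefferson and 5 under Adams.

Jefferson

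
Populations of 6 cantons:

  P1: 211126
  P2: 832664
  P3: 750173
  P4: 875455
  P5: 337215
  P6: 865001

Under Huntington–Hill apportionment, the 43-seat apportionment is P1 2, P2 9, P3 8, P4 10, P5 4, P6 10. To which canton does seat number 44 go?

Priority for the next seat is population ÷ (√(s·(s+1))).
Priorities: P1 86191.829, P2 87770.492, P3 88408.736, P4 83471.359, P5 75403.566, P6 82474.609.
Highest priority: P3.

P3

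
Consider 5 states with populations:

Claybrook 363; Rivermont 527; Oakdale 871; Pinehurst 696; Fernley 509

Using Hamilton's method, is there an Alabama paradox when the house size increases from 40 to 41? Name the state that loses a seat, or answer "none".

At 40 seats: Claybrook 5, Rivermont 7, Oakdale 12, Pinehurst 9, Fernley 7.
At 41 seats: Claybrook 5, Rivermont 7, Oakdale 12, Pinehurst 10, Fernley 7.
No state's allocation decreased.

none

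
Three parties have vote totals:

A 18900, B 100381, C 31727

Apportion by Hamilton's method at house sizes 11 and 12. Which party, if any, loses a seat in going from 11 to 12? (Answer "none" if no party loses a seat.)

A

At 11 seats: A 2, B 7, C 2.
At 12 seats: A 1, B 8, C 3.
A drops from 2 to 1.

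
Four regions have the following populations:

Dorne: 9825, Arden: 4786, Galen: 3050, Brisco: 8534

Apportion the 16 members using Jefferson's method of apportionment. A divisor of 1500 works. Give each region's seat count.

Dorne 6, Arden 3, Galen 2, Brisco 5

With modified divisor 1500: modified quotas Dorne 6.550, Arden 3.191, Galen 2.033, Brisco 5.689.
Rounding down: Dorne 6, Arden 3, Galen 2, Brisco 5 (total 16).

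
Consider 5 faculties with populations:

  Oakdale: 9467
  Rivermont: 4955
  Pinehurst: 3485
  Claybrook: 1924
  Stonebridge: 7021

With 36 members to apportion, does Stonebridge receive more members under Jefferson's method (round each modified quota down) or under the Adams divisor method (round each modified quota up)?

Jefferson: Oakdale 13, Rivermont 7, Pinehurst 4, Claybrook 2, Stonebridge 10.
Adams: Oakdale 12, Rivermont 7, Pinehurst 5, Claybrook 3, Stonebridge 9.
Stonebridge gets 10 under Jefferson and 9 under Adams.

Jefferson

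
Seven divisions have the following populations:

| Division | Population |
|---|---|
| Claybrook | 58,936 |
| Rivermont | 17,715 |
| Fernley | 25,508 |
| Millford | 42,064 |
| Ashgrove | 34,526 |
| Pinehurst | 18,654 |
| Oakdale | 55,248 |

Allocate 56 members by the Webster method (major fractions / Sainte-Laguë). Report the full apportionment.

Claybrook=13, Rivermont=4, Fernley=6, Millford=9, Ashgrove=8, Pinehurst=4, Oakdale=12

Standard divisor 252651/56 ≈ 4511.625; standard quotas: Claybrook 13.063, Rivermont 3.927, Fernley 5.654, Millford 9.323, Ashgrove 7.653, Pinehurst 4.135, Oakdale 12.246.
Rounding to the nearest integer gives Claybrook 13, Rivermont 4, Fernley 6, Millford 9, Ashgrove 8, Pinehurst 4, Oakdale 12 — total 56, matching the house size, so no adjustment is needed.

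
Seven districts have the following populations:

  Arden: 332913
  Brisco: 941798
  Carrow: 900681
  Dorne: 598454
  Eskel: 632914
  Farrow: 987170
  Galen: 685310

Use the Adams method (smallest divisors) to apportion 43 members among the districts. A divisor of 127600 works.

With modified divisor 127600: modified quotas Arden 2.609, Brisco 7.381, Carrow 7.059, Dorne 4.690, Eskel 4.960, Farrow 7.736, Galen 5.371.
Rounding up: Arden 3, Brisco 8, Carrow 8, Dorne 5, Eskel 5, Farrow 8, Galen 6 (total 43).

Arden 3; Brisco 8; Carrow 8; Dorne 5; Eskel 5; Farrow 8; Galen 6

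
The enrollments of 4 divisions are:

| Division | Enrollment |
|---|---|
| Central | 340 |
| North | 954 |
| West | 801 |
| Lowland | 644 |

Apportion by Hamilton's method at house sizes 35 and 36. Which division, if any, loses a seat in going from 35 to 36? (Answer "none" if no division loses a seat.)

Central

At 35 seats: Central 5, North 12, West 10, Lowland 8.
At 36 seats: Central 4, North 13, West 11, Lowland 8.
Central drops from 5 to 4.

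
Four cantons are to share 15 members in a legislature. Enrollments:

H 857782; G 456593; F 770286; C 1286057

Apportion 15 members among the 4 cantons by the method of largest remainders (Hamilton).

H=4; G=2; F=3; C=6

Standard divisor: 3370718 ÷ 15 ≈ 224714.533.
Standard quotas: H 3.8172, G 2.0319, F 3.4278, C 5.7231.
Lower quotas: H 3, G 2, F 3, C 5 (sum 13, leaving 2 seats).
Remainders in descending order: H 0.8172, C 0.7231, F 0.4278, G 0.0319.
Largest remainders: H, C receive the extra seats.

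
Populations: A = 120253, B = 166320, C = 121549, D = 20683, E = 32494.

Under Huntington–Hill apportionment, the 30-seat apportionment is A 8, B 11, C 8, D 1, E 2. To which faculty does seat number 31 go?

D

Priority for the next seat is population ÷ (√(s·(s+1))).
Priorities: A 14171.952, B 14476.298, C 14324.687, D 14625.090, E 13265.620.
Highest priority: D.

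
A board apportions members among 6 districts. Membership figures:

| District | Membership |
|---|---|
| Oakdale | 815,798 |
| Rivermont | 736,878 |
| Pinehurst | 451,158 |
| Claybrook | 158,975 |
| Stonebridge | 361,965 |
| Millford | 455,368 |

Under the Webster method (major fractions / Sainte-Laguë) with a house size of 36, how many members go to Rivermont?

Standard divisor 2980142/36 ≈ 82781.722; standard quotas: Oakdale 9.855, Rivermont 8.901, Pinehurst 5.450, Claybrook 1.920, Stonebridge 4.373, Millford 5.501.
Rounding to the nearest integer gives Oakdale 10, Rivermont 9, Pinehurst 5, Claybrook 2, Stonebridge 4, Millford 6 — total 36, matching the house size, so no adjustment is needed.
Rivermont receives 9.

9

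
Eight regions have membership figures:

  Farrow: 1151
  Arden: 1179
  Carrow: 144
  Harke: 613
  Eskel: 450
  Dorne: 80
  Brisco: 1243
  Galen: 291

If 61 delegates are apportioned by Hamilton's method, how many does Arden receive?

Total 5151; standard divisor 5151/61 ≈ 84.443.
Standard quotas: Farrow 13.631, Arden 13.962, Carrow 1.705, Harke 7.259, Eskel 5.329, Dorne 0.947, Brisco 14.720, Galen 3.446.
Lower quotas: Farrow 13, Arden 13, Carrow 1, Harke 7, Eskel 5, Dorne 0, Brisco 14, Galen 3 (sum 56, leaving 5 seats).
Remainders in descending order: Arden 0.962, Dorne 0.947, Brisco 0.720, Carrow 0.705, Farrow 0.631, Galen 0.446, Eskel 0.329, Harke 0.259.
The surplus seats go to Arden, Dorne, Brisco, Carrow, Farrow.
Arden receives 14.

14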